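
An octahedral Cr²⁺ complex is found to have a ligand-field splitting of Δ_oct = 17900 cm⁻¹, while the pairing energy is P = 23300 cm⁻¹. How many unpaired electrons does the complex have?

Group 6 minus oxidation state +2 gives a d⁴ configuration for Cr²⁺.
Since Δ_oct = 17900 cm⁻¹ < P = 23300 cm⁻¹, the complex adopts the high-spin configuration.
That gives t2g^3 e_g^1.
Unpaired electrons: 4.

4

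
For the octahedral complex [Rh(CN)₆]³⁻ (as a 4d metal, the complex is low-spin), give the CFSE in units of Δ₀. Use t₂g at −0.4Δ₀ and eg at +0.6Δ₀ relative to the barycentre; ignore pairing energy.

Each CN⁻ contributes -1; 6 × (-1) = -6. With overall charge -3, Rh is in the +3 oxidation state.
Rh³⁺: group 9, so d-count = 9 − 3 = 6.
Configuration: t₂g⁶ eg⁰.
CFSE = 6(-0.4Δ₀) + 0(0.6Δ₀) = -2.4Δ₀ + 0.0Δ₀ = -2.4Δ₀.

-2.4 Δ₀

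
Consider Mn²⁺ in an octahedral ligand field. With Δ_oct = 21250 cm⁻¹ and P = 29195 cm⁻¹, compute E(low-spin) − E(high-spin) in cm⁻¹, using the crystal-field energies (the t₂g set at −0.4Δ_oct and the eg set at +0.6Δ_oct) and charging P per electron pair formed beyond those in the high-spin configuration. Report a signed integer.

Mn is in group 7, so Mn²⁺ is d⁵ (7 − 2 = 5).
In the high-spin limit (t₂g³ eg²) the orbital term is 0.0Δ_oct = 0 cm⁻¹, with no excess pairing.
Low-spin t₂g⁵ eg⁰ gives -2.0Δ_oct = -42500 cm⁻¹, but forming 2 extra pairs costs 2P = 58390 cm⁻¹, so E(LS) = -42500 + 58390 = 15890 cm⁻¹.
The difference is 15890 − (0) = 15890 cm⁻¹, so high-spin lies lower.

15890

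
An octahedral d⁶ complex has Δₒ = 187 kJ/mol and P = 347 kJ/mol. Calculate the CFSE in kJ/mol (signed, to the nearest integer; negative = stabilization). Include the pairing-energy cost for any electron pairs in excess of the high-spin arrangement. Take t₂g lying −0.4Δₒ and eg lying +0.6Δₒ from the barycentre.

-75

With Δₒ < P the complex is high-spin.
Filling d⁶ accordingly: t₂g⁴ eg².
Orbital CFSE = -0.4Δₒ = -0.4 × 187 = -75 kJ/mol.
High-spin has no excess pairs, so no pairing correction applies.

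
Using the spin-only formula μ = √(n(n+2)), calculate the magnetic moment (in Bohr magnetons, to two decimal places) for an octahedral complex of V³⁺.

2.83 Bohr magnetons

V³⁺: group 5, so d-count = 5 − 3 = 2.
Configuration: t2g^2 e_g^0 → 2 unpaired electrons.
μ(spin-only) = √[2(2+2)] = √8 ≈ 2.83 Bohr magnetons.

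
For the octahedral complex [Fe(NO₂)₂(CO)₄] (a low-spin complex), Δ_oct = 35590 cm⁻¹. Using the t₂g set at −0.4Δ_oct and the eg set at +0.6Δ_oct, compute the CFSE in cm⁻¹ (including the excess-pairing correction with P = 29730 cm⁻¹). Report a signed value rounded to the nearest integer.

Ligand charges: 2×(-1) from NO₂⁻ and 4×(+0) from CO sum to -2; with overall charge +0, Fe is +2.
Fe²⁺: group 8, so d-count = 8 − 2 = 6.
The d⁶ electrons fill as t₂g⁶ eg⁰.
Orbital CFSE = 6(-0.4) + 0(0.6) = -2.4Δ_oct = -2.4 × 35590 = -85416 cm⁻¹.
High-spin d⁶ would be t₂g⁴ eg² with 1 pair; low-spin has 3, so 2 excess pairs cost +2P = +59460 cm⁻¹.
Overall CFSE = -85416 + 59460 = -25956 cm⁻¹.

-25956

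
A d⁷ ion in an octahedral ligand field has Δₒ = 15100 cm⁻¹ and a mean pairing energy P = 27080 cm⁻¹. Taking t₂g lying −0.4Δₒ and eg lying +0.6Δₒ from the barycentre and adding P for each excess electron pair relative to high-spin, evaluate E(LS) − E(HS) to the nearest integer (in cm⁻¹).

11980

In the high-spin limit (t₂g⁵ eg²) the orbital term is -0.8Δₒ = -12080 cm⁻¹, with no excess pairing.
Low-spin: t₂g⁶ eg¹, orbital CFSE = -1.8Δₒ = -27180 cm⁻¹; plus 1 excess pair × P = +27080 cm⁻¹; total -100 cm⁻¹.
Thus E(LS) − E(HS) = 11980 cm⁻¹.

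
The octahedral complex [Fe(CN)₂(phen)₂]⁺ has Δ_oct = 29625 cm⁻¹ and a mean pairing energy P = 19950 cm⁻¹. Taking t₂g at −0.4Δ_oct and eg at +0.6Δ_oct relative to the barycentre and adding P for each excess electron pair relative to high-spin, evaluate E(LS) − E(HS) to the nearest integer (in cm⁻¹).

Ligand charges: 2×(-1) from CN⁻ and 2×(+0) from phen sum to -2; with overall charge +1, Fe is +3.
Fe is in group 8, so Fe³⁺ is d⁵ (8 − 3 = 5).
High-spin: t₂g³ eg², CFSE = 0.0Δ_oct = 0 cm⁻¹.
Low-spin: t₂g⁵ eg⁰, orbital CFSE = -2.0Δ_oct = -59250 cm⁻¹; plus 2 excess pairs × P = +39900 cm⁻¹; total -19350 cm⁻¹.
The difference is -19350 − (0) = -19350 cm⁻¹, so low-spin lies lower.

-19350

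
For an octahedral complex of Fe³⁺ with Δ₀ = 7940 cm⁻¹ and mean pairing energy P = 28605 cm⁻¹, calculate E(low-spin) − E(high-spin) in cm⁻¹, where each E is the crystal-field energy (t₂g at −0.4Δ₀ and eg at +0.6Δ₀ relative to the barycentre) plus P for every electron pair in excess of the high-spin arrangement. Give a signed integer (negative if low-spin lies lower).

Fe³⁺: group 8, so d-count = 8 − 3 = 5.
In the high-spin limit (t₂g³ eg²) the orbital term is 0.0Δ₀ = 0 cm⁻¹, with no excess pairing.
Low-spin: t₂g⁵ eg⁰, orbital CFSE = -2.0Δ₀ = -15880 cm⁻¹; plus 2 excess pairs × P = +57210 cm⁻¹; total 41330 cm⁻¹.
The difference is 41330 − (0) = 41330 cm⁻¹, so high-spin lies lower.

41330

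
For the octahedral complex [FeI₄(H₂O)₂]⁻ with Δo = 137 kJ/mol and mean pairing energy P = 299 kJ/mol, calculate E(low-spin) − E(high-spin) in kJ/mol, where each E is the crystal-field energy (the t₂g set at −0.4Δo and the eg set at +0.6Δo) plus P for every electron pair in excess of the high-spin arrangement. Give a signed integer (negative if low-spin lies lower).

Ligand charges: 4×(-1) from I⁻ and 2×(+0) from H₂O sum to -4; with overall charge -1, Fe is +3.
Fe³⁺: group 8, so d-count = 8 − 3 = 5.
High-spin d⁵ fills as t₂g³ eg² with CFSE 3(−0.4) + 2(+0.6) = 0.0Δo = 0 kJ/mol.
Low-spin t₂g⁵ eg⁰ gives -2.0Δo = -274 kJ/mol, but forming 2 extra pairs costs 2P = 598 kJ/mol, so E(LS) = -274 + 598 = 324 kJ/mol.
E(LS) − E(HS) = 324 − (0) = 324 kJ/mol.

324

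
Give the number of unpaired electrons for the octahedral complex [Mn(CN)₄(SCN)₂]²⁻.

3

Ligand charges: 4×(-1) from CN⁻ and 2×(-1) from SCN⁻ sum to -6; with overall charge -2, Mn is +4.
Mn sits in group 7; removing 4 electrons leaves Mn⁴⁺ with 7 − 4 = 3 d electrons.
Configuration: t₂g³ eg⁰, giving 3 unpaired electrons.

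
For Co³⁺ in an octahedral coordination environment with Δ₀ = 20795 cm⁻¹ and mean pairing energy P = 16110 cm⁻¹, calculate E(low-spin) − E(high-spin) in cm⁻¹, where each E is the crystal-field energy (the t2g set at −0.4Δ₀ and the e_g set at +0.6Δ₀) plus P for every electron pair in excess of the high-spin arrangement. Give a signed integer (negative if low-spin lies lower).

Co is in group 9, so Co³⁺ is d⁶ (9 − 3 = 6).
High-spin: t2g^4 e_g^2, CFSE = -0.4Δ₀ = -8318 cm⁻¹.
Low-spin: t2g^6 e_g^0, orbital CFSE = -2.4Δ₀ = -49908 cm⁻¹; plus 2 excess pairs × P = +32220 cm⁻¹; total -17688 cm⁻¹.
E(LS) − E(HS) = -17688 − (-8318) = -9370 cm⁻¹.

-9370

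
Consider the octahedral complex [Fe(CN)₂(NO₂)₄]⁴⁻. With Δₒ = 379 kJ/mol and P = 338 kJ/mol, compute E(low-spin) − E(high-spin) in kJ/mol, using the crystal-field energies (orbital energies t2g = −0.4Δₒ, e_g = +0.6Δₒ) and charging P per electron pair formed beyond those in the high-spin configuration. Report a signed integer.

-82

Ligand charges: 2×(-1) from CN⁻ and 4×(-1) from NO₂⁻ sum to -6; with overall charge -4, Fe is +2.
Group 8 minus oxidation state +2 gives a d⁶ configuration for Fe²⁺.
In the high-spin limit (t2g^4 e_g^2) the orbital term is -0.4Δₒ = -152 kJ/mol, with no excess pairing.
For low-spin the configuration is t2g^6 e_g^0: orbital energy -2.4 × 379 = -910 kJ/mol, and 2 additional pairs relative to high-spin add 676 kJ/mol, giving -234 kJ/mol.
Thus E(LS) − E(HS) = -82 kJ/mol.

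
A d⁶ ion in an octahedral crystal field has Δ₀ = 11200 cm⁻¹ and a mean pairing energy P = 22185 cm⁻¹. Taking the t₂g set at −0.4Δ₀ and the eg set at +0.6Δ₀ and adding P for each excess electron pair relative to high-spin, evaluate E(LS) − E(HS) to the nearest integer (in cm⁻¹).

21970

In the high-spin limit (t₂g⁴ eg²) the orbital term is -0.4Δ₀ = -4480 cm⁻¹, with no excess pairing.
Low-spin: t₂g⁶ eg⁰, orbital CFSE = -2.4Δ₀ = -26880 cm⁻¹; plus 2 excess pairs × P = +44370 cm⁻¹; total 17490 cm⁻¹.
E(LS) − E(HS) = 17490 − (-4480) = 21970 cm⁻¹.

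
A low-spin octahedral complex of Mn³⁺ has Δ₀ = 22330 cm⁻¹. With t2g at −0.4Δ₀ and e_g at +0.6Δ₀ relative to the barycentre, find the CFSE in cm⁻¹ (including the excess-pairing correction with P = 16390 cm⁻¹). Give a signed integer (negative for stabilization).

Mn³⁺: group 7, so d-count = 7 − 3 = 4.
The d⁴ electrons fill as t2g^4 e_g^0.
CFSE(orbital) = 4×(-0.4Δ₀) + 0×(0.6Δ₀) = -1.6Δ₀; with Δ₀ = 22330 cm⁻¹ that is -35728 cm⁻¹.
Pairing penalty: 1 pair vs 0 in the high-spin reference → 1 extra × P = 16390 cm⁻¹.
Net CFSE = -35728 + 16390 = -19338 cm⁻¹.

-19338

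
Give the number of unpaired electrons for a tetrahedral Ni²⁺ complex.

Ni is in group 10, so Ni²⁺ is d⁸ (10 − 2 = 8).
Tetrahedral splitting is small, so the complex is high-spin.
Configuration: e⁴ t₂⁴, giving 2 unpaired electrons.

2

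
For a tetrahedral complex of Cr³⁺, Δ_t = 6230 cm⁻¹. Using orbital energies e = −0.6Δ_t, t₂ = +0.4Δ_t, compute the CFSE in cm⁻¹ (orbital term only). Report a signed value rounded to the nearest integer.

-4984

Cr³⁺: group 6, so d-count = 6 − 3 = 3.
Tetrahedral fields are weak (Δₜ ≈ 4/9 Δₒ), so electrons fill high-spin.
Configuration: e² t₂¹.
The orbital stabilization is -0.8Δ_t = -0.8 × 6230 = -4984 cm⁻¹.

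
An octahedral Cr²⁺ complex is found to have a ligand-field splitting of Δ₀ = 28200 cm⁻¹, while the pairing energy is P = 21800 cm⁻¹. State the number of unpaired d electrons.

Cr is in group 6, so Cr²⁺ is d⁴ (6 − 2 = 4).
Since Δ₀ = 28200 cm⁻¹ > P = 21800 cm⁻¹, the complex adopts the low-spin configuration.
Filling d⁴ accordingly: t₂g⁴ eg⁰.
Unpaired electrons: 2.

2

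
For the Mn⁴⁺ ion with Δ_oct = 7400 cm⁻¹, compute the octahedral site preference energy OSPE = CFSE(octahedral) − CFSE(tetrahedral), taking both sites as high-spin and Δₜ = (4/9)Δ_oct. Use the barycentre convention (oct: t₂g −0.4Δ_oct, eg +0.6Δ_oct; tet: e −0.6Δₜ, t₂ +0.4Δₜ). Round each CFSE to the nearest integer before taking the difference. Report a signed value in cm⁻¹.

Mn sits in group 7; removing 4 electrons leaves Mn⁴⁺ with 7 − 4 = 3 d electrons.
In an octahedral site d³ (HS) is t2g^3 e_g^0, giving CFSE(oct) = -1.2Δ_oct = -8880 cm⁻¹.
In a tetrahedral site the filling is e^2 t2^1: CFSE(tet) = -0.8Δₜ = -0.8 × (4/9)(7400) = -2631 cm⁻¹.
OSPE = CFSE(oct) − CFSE(tet) = -8880 − (-2631) = -6249 cm⁻¹.

-6249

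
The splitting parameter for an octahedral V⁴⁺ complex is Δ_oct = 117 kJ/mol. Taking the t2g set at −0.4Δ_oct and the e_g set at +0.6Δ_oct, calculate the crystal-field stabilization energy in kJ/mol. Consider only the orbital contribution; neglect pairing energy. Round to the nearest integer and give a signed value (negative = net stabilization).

Group 5 minus oxidation state +4 gives a d¹ configuration for V⁴⁺.
The d¹ electrons fill as t2g^1 e_g^0.
The orbital stabilization is -0.4Δ_oct = -0.4 × 117 = -47 kJ/mol.

-47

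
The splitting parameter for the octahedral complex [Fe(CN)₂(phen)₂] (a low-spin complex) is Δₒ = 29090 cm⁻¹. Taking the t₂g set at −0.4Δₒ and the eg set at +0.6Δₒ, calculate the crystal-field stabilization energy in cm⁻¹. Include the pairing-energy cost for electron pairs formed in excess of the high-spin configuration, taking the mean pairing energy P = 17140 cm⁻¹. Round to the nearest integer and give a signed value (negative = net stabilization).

Ligand charges: 2×(-1) from CN⁻ and 2×(+0) from phen sum to -2; with overall charge +0, Fe is +2.
Fe²⁺: group 8, so d-count = 8 − 2 = 6.
Electron filling gives t₂g⁶ eg⁰.
Orbital CFSE = 6(-0.4) + 0(0.6) = -2.4Δₒ = -2.4 × 29090 = -69816 cm⁻¹.
Relative to high-spin t₂g⁴ eg² (1 paired), the low-spin configuration has 2 additional pairs, contributing +2 × 17140 = +34280 cm⁻¹.
Combining: -69816 + 34280 = -35536 cm⁻¹.

-35536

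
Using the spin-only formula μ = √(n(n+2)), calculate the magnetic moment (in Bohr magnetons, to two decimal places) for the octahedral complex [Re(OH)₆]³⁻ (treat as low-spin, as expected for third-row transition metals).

2.83 Bohr magnetons

Each OH⁻ contributes -1; 6 × (-1) = -6. With overall charge -3, Re is in the +3 oxidation state.
Re is in group 7, so Re³⁺ is d⁴ (7 − 3 = 4).
Configuration: t2g^4 e_g^0 → 2 unpaired electrons.
μ(spin-only) = √[2(2+2)] = √8 ≈ 2.83 Bohr magnetons.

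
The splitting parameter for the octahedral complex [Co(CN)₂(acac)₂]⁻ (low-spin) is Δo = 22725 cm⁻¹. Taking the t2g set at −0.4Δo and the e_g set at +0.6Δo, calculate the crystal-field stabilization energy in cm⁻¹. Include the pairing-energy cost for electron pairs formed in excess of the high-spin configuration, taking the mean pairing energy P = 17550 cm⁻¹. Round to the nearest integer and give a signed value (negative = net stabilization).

Ligand charges: 2×(-1) from CN⁻ and 2×(-1) from acac⁻ sum to -4; with overall charge -1, Co is +3.
Group 9 minus oxidation state +3 gives a d⁶ configuration for Co³⁺.
Electron filling gives t2g^6 e_g^0.
CFSE(orbital) = 6×(-0.4Δo) + 0×(0.6Δo) = -2.4Δo; with Δo = 22725 cm⁻¹ that is -54540 cm⁻¹.
Pairing penalty: 3 pairs vs 1 in the high-spin reference → 2 extra × P = 35100 cm⁻¹.
Net CFSE = -54540 + 35100 = -19440 cm⁻¹.

-19440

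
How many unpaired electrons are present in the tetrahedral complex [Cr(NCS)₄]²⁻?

4

Each NCS⁻ contributes -1; 4 × (-1) = -4. With overall charge -2, Cr is in the +2 oxidation state.
Cr²⁺: group 6, so d-count = 6 − 2 = 4.
With tetrahedral geometry the complex is necessarily high-spin.
Configuration: e² t₂², giving 4 unpaired electrons.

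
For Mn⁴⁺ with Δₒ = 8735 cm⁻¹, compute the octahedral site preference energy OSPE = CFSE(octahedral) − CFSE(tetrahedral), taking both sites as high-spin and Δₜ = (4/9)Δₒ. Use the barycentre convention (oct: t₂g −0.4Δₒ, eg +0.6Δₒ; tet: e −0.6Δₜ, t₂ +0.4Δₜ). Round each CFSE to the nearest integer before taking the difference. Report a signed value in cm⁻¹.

-7376

Mn is in group 7, so Mn⁴⁺ is d³ (7 − 4 = 3).
Octahedral (high-spin): t2g^3 e_g^0, CFSE = 3(−0.4) + 0(+0.6) = -1.2Δₒ = -1.2 × 8735 = -10482 cm⁻¹.
In a tetrahedral site the filling is e^2 t2^1: CFSE(tet) = -0.8Δₜ = -0.8 × (4/9)(8735) = -3106 cm⁻¹.
Subtracting, OSPE = -10482 − (-3106) = -7376 cm⁻¹.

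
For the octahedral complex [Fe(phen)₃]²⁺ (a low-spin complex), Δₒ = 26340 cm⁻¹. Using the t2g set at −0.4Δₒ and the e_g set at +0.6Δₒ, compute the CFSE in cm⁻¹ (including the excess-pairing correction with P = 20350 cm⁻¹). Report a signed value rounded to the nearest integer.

phen is neutral, so the +2 overall charge sits on Fe: oxidation state +2.
Fe is in group 8, so Fe²⁺ is d⁶ (8 − 2 = 6).
Electron filling gives t2g^6 e_g^0.
Orbital CFSE = 6(-0.4) + 0(0.6) = -2.4Δₒ = -2.4 × 26340 = -63216 cm⁻¹.
Relative to high-spin t2g^4 e_g^2 (1 paired), the low-spin configuration has 2 additional pairs, contributing +2 × 20350 = +40700 cm⁻¹.
Overall CFSE = -63216 + 40700 = -22516 cm⁻¹.

-22516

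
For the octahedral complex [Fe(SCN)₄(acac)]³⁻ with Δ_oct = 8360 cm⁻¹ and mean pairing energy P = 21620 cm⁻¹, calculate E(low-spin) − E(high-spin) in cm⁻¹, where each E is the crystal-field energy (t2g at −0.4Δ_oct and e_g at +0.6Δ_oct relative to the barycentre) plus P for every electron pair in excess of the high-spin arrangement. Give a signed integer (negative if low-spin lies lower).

Ligand charges: 4×(-1) from SCN⁻ and 1×(-1) from acac⁻ sum to -5; with overall charge -3, Fe is +2.
Fe sits in group 8; removing 2 electrons leaves Fe²⁺ with 8 − 2 = 6 d electrons.
High-spin: t2g^4 e_g^2, CFSE = -0.4Δ_oct = -3344 cm⁻¹.
For low-spin the configuration is t2g^6 e_g^0: orbital energy -2.4 × 8360 = -20064 cm⁻¹, and 2 additional pairs relative to high-spin add 43240 cm⁻¹, giving 23176 cm⁻¹.
E(LS) − E(HS) = 23176 − (-3344) = 26520 cm⁻¹.

26520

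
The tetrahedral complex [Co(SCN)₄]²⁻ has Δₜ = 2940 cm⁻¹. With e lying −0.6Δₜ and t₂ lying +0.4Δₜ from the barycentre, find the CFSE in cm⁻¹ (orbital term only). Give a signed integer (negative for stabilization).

-3528

Each SCN⁻ contributes -1; 4 × (-1) = -4. With overall charge -2, Co is in the +2 oxidation state.
Co is in group 9, so Co²⁺ is d⁷ (9 − 2 = 7).
Tetrahedral fields are weak (Δₜ ≈ 4/9 Δₒ), so electrons fill high-spin.
Electron filling gives e⁴ t₂³.
CFSE(orbital) = 4×(-0.6Δₜ) + 3×(0.4Δₜ) = -1.2Δₜ; with Δₜ = 2940 cm⁻¹ that is -3528 cm⁻¹.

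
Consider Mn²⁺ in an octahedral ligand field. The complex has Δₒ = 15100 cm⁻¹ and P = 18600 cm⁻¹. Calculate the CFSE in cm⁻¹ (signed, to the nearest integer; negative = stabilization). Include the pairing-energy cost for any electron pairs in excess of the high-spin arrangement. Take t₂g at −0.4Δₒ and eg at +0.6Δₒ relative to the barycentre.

0

Mn sits in group 7; removing 2 electrons leaves Mn²⁺ with 7 − 2 = 5 d electrons.
Here Δₒ < P (15100 < 18600), so the high-spin state is favoured.
Filling d⁵ accordingly: t₂g³ eg².
Orbital CFSE = 0.0Δₒ = 0.0 × 15100 = 0 cm⁻¹.
High-spin has no excess pairs, so no pairing correction applies.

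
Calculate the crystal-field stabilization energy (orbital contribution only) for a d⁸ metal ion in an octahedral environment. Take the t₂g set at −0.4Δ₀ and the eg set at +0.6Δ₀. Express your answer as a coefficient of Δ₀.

Configuration: t₂g⁶ eg².
CFSE = 6(-0.4Δ₀) + 2(0.6Δ₀) = -2.4Δ₀ + 1.2Δ₀ = -1.2Δ₀.

-1.2 Δ₀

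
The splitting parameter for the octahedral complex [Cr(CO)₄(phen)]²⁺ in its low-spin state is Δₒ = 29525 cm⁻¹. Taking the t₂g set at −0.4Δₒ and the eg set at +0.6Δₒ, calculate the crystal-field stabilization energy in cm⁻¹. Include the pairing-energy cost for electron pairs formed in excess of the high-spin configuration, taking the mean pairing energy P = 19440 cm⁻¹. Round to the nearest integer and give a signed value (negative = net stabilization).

Ligand charges: 4×(+0) from CO and 1×(+0) from phen sum to +0; with overall charge +2, Cr is +2.
Group 6 minus oxidation state +2 gives a d⁴ configuration for Cr²⁺.
Electron filling gives t₂g⁴ eg⁰.
Orbital CFSE = 4(-0.4) + 0(0.6) = -1.6Δₒ = -1.6 × 29525 = -47240 cm⁻¹.
Relative to high-spin t₂g³ eg¹ (0 paired), the low-spin configuration has 1 additional pair, contributing +1 × 19440 = +19440 cm⁻¹.
Overall CFSE = -47240 + 19440 = -27800 cm⁻¹.

-27800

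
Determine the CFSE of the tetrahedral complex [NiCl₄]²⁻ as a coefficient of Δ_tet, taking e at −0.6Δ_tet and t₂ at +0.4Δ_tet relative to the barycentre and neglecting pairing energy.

-0.8 Δ_tet

Each Cl⁻ contributes -1; 4 × (-1) = -4. With overall charge -2, Ni is in the +2 oxidation state.
Ni sits in group 10; removing 2 electrons leaves Ni²⁺ with 10 − 2 = 8 d electrons.
Tetrahedral splitting is small, so the complex is high-spin.
Configuration: e⁴ t₂⁴.
CFSE = 4(-0.6Δ_tet) + 4(0.4Δ_tet) = -2.4Δ_tet + 1.6Δ_tet = -0.8Δ_tet.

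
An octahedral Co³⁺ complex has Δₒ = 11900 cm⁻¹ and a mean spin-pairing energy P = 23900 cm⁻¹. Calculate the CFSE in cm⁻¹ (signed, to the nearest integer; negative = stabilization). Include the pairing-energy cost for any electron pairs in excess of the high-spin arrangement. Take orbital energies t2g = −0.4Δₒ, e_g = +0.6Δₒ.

-4760

Co is in group 9, so Co³⁺ is d⁶ (9 − 3 = 6).
Since Δₒ = 11900 cm⁻¹ < P = 23900 cm⁻¹, the complex adopts the high-spin configuration.
Filling d⁶ accordingly: t2g^4 e_g^2.
Orbital CFSE = -0.4Δₒ = -0.4 × 11900 = -4760 cm⁻¹.
High-spin has no excess pairs, so no pairing correction applies.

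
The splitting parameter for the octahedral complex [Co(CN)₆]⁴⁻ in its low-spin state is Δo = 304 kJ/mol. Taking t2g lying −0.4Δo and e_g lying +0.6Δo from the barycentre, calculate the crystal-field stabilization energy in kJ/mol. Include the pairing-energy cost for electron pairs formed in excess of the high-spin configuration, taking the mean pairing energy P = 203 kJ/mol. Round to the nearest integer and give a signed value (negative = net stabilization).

-344

Each CN⁻ contributes -1; 6 × (-1) = -6. With overall charge -4, Co is in the +2 oxidation state.
Group 9 minus oxidation state +2 gives a d⁷ configuration for Co²⁺.
Configuration: t2g^6 e_g^1.
CFSE(orbital) = 6×(-0.4Δo) + 1×(0.6Δo) = -1.8Δo; with Δo = 304 kJ/mol that is -547 kJ/mol.
Pairing penalty: 3 pairs vs 2 in the high-spin reference → 1 extra × P = 203 kJ/mol.
Net CFSE = -547 + 203 = -344 kJ/mol.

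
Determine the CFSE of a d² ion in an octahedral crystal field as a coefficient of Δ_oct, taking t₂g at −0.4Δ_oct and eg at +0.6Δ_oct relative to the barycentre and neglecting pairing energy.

-0.8 Δ_oct

Configuration: t₂g² eg⁰.
CFSE = 2(-0.4Δ_oct) + 0(0.6Δ_oct) = -0.8Δ_oct + 0.0Δ_oct = -0.8Δ_oct.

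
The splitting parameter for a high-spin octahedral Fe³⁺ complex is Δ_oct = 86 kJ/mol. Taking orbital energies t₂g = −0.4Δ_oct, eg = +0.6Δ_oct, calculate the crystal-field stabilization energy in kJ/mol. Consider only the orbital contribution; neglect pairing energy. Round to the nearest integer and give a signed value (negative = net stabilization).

0

Group 8 minus oxidation state +3 gives a d⁵ configuration for Fe³⁺.
The d⁵ electrons fill as t₂g³ eg².
The orbital stabilization is 0.0Δ_oct = 0.0 × 86 = 0 kJ/mol.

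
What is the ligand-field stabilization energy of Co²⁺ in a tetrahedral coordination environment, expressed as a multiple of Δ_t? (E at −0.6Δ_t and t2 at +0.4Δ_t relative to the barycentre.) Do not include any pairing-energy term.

-1.2 Δ_t

Co sits in group 9; removing 2 electrons leaves Co²⁺ with 9 − 2 = 7 d electrons.
With tetrahedral geometry the complex is necessarily high-spin.
Configuration: e^4 t2^3.
CFSE = 4(-0.6Δ_t) + 3(0.4Δ_t) = -2.4Δ_t + 1.2Δ_t = -1.2Δ_t.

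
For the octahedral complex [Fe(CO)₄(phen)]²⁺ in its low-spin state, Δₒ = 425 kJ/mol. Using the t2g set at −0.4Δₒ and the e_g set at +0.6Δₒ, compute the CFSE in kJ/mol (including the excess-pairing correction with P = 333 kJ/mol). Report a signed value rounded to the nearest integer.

-354

Ligand charges: 4×(+0) from CO and 1×(+0) from phen sum to +0; with overall charge +2, Fe is +2.
Fe is in group 8, so Fe²⁺ is d⁶ (8 − 2 = 6).
Configuration: t2g^6 e_g^0.
CFSE(orbital) = 6×(-0.4Δₒ) + 0×(0.6Δₒ) = -2.4Δₒ; with Δₒ = 425 kJ/mol that is -1020 kJ/mol.
Pairing penalty: 3 pairs vs 1 in the high-spin reference → 2 extra × P = 666 kJ/mol.
Combining: -1020 + 666 = -354 kJ/mol.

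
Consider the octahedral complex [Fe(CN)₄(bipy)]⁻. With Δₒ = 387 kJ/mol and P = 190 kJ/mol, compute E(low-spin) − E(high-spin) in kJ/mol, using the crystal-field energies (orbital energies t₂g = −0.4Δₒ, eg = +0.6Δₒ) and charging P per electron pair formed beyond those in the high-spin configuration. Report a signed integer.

Ligand charges: 4×(-1) from CN⁻ and 1×(+0) from bipy sum to -4; with overall charge -1, Fe is +3.
Fe is in group 8, so Fe³⁺ is d⁵ (8 − 3 = 5).
High-spin: t₂g³ eg², CFSE = 0.0Δₒ = 0 kJ/mol.
Low-spin t₂g⁵ eg⁰ gives -2.0Δₒ = -774 kJ/mol, but forming 2 extra pairs costs 2P = 380 kJ/mol, so E(LS) = -774 + 380 = -394 kJ/mol.
Thus E(LS) − E(HS) = -394 kJ/mol.

-394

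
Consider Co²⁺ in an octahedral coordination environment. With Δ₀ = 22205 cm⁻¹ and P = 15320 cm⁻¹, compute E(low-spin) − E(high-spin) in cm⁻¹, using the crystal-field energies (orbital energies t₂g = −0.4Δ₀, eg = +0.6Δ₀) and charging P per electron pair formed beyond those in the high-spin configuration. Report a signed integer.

Co²⁺: group 9, so d-count = 9 − 2 = 7.
High-spin d⁷ fills as t₂g⁵ eg² with CFSE 5(−0.4) + 2(+0.6) = -0.8Δ₀ = -17764 cm⁻¹.
For low-spin the configuration is t₂g⁶ eg¹: orbital energy -1.8 × 22205 = -39969 cm⁻¹, and 1 additional pair relative to high-spin adds 15320 cm⁻¹, giving -24649 cm⁻¹.
E(LS) − E(HS) = -24649 − (-17764) = -6885 cm⁻¹.

-6885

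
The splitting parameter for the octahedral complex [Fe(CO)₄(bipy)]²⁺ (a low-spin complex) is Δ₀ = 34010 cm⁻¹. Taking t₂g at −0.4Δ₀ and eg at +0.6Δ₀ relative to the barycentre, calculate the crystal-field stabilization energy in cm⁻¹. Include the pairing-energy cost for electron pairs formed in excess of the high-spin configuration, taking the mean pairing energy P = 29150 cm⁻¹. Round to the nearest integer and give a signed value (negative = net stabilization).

-23324

Ligand charges: 4×(+0) from CO and 1×(+0) from bipy sum to +0; with overall charge +2, Fe is +2.
Group 8 minus oxidation state +2 gives a d⁶ configuration for Fe²⁺.
Electron filling gives t₂g⁶ eg⁰.
The orbital stabilization is -2.4Δ₀ = -2.4 × 34010 = -81624 cm⁻¹.
Relative to high-spin t₂g⁴ eg² (1 paired), the low-spin configuration has 2 additional pairs, contributing +2 × 29150 = +58300 cm⁻¹.
Net CFSE = -81624 + 58300 = -23324 cm⁻¹.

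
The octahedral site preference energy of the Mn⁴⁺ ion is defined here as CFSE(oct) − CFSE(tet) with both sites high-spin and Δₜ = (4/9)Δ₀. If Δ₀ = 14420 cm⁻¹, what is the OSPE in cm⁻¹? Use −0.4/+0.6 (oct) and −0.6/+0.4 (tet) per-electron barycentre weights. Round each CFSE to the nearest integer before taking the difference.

Mn⁴⁺: group 7, so d-count = 7 − 4 = 3.
Octahedral (high-spin): t₂g³ eg⁰, CFSE = 3(−0.4) + 0(+0.6) = -1.2Δ₀ = -1.2 × 14420 = -17304 cm⁻¹.
Tetrahedral: e² t₂¹, CFSE = 2(−0.6) + 1(+0.4) = -0.8Δₜ = -0.8 × (4/9) × 14420 = -5127 cm⁻¹.
OSPE = -17304 − (-5127) = -12177 cm⁻¹.

-12177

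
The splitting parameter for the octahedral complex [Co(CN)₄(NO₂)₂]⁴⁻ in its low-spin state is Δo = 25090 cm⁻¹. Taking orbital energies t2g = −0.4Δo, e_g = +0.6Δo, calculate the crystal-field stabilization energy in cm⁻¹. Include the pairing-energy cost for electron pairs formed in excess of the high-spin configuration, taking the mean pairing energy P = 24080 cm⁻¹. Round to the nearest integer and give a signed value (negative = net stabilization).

Ligand charges: 4×(-1) from CN⁻ and 2×(-1) from NO₂⁻ sum to -6; with overall charge -4, Co is +2.
Group 9 minus oxidation state +2 gives a d⁷ configuration for Co²⁺.
The d⁷ electrons fill as t2g^6 e_g^1.
CFSE(orbital) = 6×(-0.4Δo) + 1×(0.6Δo) = -1.8Δo; with Δo = 25090 cm⁻¹ that is -45162 cm⁻¹.
High-spin d⁷ would be t2g^5 e_g^2 with 2 pairs; low-spin has 3, so 1 excess pair costs +1P = +24080 cm⁻¹.
Overall CFSE = -45162 + 24080 = -21082 cm⁻¹.

-21082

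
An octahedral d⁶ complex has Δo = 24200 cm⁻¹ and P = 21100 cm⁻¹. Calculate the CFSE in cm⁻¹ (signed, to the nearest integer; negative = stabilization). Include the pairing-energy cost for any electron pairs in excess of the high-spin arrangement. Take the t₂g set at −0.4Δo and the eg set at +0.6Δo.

-15880

Δo > P, so pairing is preferred: the ground state is low-spin.
Configuration: t₂g⁶ eg⁰.
Orbital CFSE = -2.4Δo = -2.4 × 24200 = -58080 cm⁻¹.
Excess pairs vs high-spin: 3 − 1 = 2; pairing cost = +42200 cm⁻¹.
Net CFSE = -58080 + 42200 = -15880 cm⁻¹.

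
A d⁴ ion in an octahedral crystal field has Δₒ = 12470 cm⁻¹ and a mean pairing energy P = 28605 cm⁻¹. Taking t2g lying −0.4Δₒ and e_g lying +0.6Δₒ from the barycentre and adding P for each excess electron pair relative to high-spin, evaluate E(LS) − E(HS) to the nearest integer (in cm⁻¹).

In the high-spin limit (t2g^3 e_g^1) the orbital term is -0.6Δₒ = -7482 cm⁻¹, with no excess pairing.
For low-spin the configuration is t2g^4 e_g^0: orbital energy -1.6 × 12470 = -19952 cm⁻¹, and 1 additional pair relative to high-spin adds 28605 cm⁻¹, giving 8653 cm⁻¹.
Thus E(LS) − E(HS) = 16135 cm⁻¹.

16135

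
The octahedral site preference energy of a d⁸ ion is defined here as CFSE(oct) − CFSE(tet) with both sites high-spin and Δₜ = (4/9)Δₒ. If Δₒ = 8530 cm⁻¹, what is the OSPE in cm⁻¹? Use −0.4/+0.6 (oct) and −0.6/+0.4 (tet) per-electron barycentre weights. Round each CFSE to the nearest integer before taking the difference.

-7203

In an octahedral site d⁸ (HS) is t₂g⁶ eg², giving CFSE(oct) = -1.2Δₒ = -10236 cm⁻¹.
Tetrahedral: e⁴ t₂⁴, CFSE = 4(−0.6) + 4(+0.4) = -0.8Δₜ = -0.8 × (4/9) × 8530 = -3033 cm⁻¹.
OSPE = CFSE(oct) − CFSE(tet) = -10236 − (-3033) = -7203 cm⁻¹.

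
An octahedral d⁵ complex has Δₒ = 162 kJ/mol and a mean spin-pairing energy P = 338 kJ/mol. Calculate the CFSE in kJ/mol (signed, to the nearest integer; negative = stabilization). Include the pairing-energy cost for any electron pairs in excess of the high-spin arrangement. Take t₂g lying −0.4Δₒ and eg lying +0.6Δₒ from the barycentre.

0

With Δₒ < P the complex is high-spin.
Configuration: t₂g³ eg².
Orbital CFSE = 0.0Δₒ = 0.0 × 162 = 0 kJ/mol.
High-spin has no excess pairs, so no pairing correction applies.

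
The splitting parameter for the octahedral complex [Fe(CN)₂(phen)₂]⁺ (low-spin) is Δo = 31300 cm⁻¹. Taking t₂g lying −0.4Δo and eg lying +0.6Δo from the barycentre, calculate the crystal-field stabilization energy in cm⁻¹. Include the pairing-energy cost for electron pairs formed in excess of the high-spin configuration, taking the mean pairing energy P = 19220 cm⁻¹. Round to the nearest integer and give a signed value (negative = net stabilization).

-24160

Ligand charges: 2×(-1) from CN⁻ and 2×(+0) from phen sum to -2; with overall charge +1, Fe is +3.
Group 8 minus oxidation state +3 gives a d⁵ configuration for Fe³⁺.
Configuration: t₂g⁵ eg⁰.
Orbital CFSE = 5(-0.4) + 0(0.6) = -2.0Δo = -2.0 × 31300 = -62600 cm⁻¹.
Pairing penalty: 2 pairs vs 0 in the high-spin reference → 2 extra × P = 38440 cm⁻¹.
Net CFSE = -62600 + 38440 = -24160 cm⁻¹.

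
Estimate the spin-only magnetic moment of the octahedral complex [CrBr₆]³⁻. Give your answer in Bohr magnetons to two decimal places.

Each Br⁻ contributes -1; 6 × (-1) = -6. With overall charge -3, Cr is in the +3 oxidation state.
Cr sits in group 6; removing 3 electrons leaves Cr³⁺ with 6 − 3 = 3 d electrons.
For octahedral d³ the high- and low-spin configurations coincide.
Configuration: t2g^3 e_g^0 → 3 unpaired electrons.
μ(spin-only) = √[3(3+2)] = √15 ≈ 3.87 Bohr magnetons.

3.87 Bohr magnetons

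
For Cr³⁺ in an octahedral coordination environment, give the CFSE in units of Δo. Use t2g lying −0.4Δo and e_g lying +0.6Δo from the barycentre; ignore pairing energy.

Cr³⁺: group 6, so d-count = 6 − 3 = 3.
Configuration: t2g^3 e_g^0.
CFSE = 3(-0.4Δo) + 0(0.6Δo) = -1.2Δo + 0.0Δo = -1.2Δo.

-1.2 Δo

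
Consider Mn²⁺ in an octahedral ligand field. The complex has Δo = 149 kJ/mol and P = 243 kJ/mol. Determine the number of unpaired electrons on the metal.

Mn sits in group 7; removing 2 electrons leaves Mn²⁺ with 7 − 2 = 5 d electrons.
Since Δo = 149 kJ/mol < P = 243 kJ/mol, the complex adopts the high-spin configuration.
Filling d⁵ accordingly: t2g^3 e_g^2.
Unpaired electrons: 5.

5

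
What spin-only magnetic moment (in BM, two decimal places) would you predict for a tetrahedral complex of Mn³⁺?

4.90 BM

Mn³⁺: group 7, so d-count = 7 − 3 = 4.
Tetrahedral fields are weak (Δₜ ≈ 4/9 Δₒ), so electrons fill high-spin.
Configuration: e² t₂² → 4 unpaired electrons.
μ(spin-only) = √[4(4+2)] = √24 ≈ 4.90 BM.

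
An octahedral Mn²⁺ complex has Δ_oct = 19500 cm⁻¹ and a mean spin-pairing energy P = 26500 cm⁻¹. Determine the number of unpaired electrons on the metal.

Group 7 minus oxidation state +2 gives a d⁵ configuration for Mn²⁺.
Since Δ_oct = 19500 cm⁻¹ < P = 26500 cm⁻¹, the complex adopts the high-spin configuration.
Configuration: t2g^3 e_g^2.
Unpaired electrons: 5.

5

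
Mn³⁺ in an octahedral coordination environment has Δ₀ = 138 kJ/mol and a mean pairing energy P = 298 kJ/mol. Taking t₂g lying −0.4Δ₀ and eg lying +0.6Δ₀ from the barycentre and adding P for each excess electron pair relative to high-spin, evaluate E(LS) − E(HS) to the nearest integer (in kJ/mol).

160

Group 7 minus oxidation state +3 gives a d⁴ configuration for Mn³⁺.
High-spin d⁴ fills as t₂g³ eg¹ with CFSE 3(−0.4) + 1(+0.6) = -0.6Δ₀ = -83 kJ/mol.
For low-spin the configuration is t₂g⁴ eg⁰: orbital energy -1.6 × 138 = -221 kJ/mol, and 1 additional pair relative to high-spin adds 298 kJ/mol, giving 77 kJ/mol.
E(LS) − E(HS) = 77 − (-83) = 160 kJ/mol.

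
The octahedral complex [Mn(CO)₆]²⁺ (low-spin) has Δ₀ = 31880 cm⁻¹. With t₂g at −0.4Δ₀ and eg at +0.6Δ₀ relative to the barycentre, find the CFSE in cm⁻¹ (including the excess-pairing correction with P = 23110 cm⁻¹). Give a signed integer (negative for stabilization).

-17540

CO is neutral, so the +2 overall charge sits on Mn: oxidation state +2.
Mn sits in group 7; removing 2 electrons leaves Mn²⁺ with 7 − 2 = 5 d electrons.
Electron filling gives t₂g⁵ eg⁰.
CFSE(orbital) = 5×(-0.4Δ₀) + 0×(0.6Δ₀) = -2.0Δ₀; with Δ₀ = 31880 cm⁻¹ that is -63760 cm⁻¹.
Pairing penalty: 2 pairs vs 0 in the high-spin reference → 2 extra × P = 46220 cm⁻¹.
Overall CFSE = -63760 + 46220 = -17540 cm⁻¹.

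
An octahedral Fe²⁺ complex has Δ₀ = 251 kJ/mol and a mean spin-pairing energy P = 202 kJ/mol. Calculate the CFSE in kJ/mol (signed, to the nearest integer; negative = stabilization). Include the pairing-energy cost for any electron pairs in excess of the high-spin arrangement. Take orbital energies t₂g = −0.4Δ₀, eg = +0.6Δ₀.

-198

Fe is in group 8, so Fe²⁺ is d⁶ (8 − 2 = 6).
Here Δ₀ > P (251 > 202), so the low-spin state is favoured.
Filling d⁶ accordingly: t₂g⁶ eg⁰.
Orbital CFSE = -2.4Δ₀ = -2.4 × 251 = -602 kJ/mol.
Excess pairs vs high-spin: 3 − 1 = 2; pairing cost = +404 kJ/mol.
Net CFSE = -602 + 404 = -198 kJ/mol.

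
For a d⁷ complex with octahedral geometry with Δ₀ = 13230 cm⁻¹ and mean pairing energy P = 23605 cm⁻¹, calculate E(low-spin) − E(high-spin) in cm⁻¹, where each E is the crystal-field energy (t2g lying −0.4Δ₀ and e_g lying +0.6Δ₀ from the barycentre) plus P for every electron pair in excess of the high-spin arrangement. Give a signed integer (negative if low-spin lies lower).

High-spin: t2g^5 e_g^2, CFSE = -0.8Δ₀ = -10584 cm⁻¹.
Low-spin: t2g^6 e_g^1, orbital CFSE = -1.8Δ₀ = -23814 cm⁻¹; plus 1 excess pair × P = +23605 cm⁻¹; total -209 cm⁻¹.
The difference is -209 − (-10584) = 10375 cm⁻¹, so high-spin lies lower.

10375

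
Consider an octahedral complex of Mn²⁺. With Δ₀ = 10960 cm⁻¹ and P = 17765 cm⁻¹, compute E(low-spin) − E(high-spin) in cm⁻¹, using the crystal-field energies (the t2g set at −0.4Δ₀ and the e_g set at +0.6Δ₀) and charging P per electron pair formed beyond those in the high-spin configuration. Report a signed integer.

Mn is in group 7, so Mn²⁺ is d⁵ (7 − 2 = 5).
High-spin: t2g^3 e_g^2, CFSE = 0.0Δ₀ = 0 cm⁻¹.
Low-spin t2g^5 e_g^0 gives -2.0Δ₀ = -21920 cm⁻¹, but forming 2 extra pairs costs 2P = 35530 cm⁻¹, so E(LS) = -21920 + 35530 = 13610 cm⁻¹.
The difference is 13610 − (0) = 13610 cm⁻¹, so high-spin lies lower.

13610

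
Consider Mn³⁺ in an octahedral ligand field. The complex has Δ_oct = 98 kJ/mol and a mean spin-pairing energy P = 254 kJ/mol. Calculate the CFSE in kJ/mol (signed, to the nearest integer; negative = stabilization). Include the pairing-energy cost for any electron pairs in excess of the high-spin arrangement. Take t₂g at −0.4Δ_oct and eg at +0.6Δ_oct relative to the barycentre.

-59

Group 7 minus oxidation state +3 gives a d⁴ configuration for Mn³⁺.
Here Δ_oct < P (98 < 254), so the high-spin state is favoured.
Filling d⁴ accordingly: t₂g³ eg¹.
Orbital CFSE = -0.6Δ_oct = -0.6 × 98 = -59 kJ/mol.
High-spin has no excess pairs, so no pairing correction applies.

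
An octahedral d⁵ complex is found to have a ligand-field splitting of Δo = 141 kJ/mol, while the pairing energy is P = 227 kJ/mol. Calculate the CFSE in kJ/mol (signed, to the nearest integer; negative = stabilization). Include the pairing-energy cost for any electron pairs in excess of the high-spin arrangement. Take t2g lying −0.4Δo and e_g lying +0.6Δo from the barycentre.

Since Δo = 141 kJ/mol < P = 227 kJ/mol, the complex adopts the high-spin configuration.
Configuration: t2g^3 e_g^2.
Orbital CFSE = 0.0Δo = 0.0 × 141 = 0 kJ/mol.
High-spin has no excess pairs, so no pairing correction applies.

0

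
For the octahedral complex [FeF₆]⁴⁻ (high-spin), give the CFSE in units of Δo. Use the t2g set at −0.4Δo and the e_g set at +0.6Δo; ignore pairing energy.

Each F⁻ contributes -1; 6 × (-1) = -6. With overall charge -4, Fe is in the +2 oxidation state.
Fe is in group 8, so Fe²⁺ is d⁶ (8 − 2 = 6).
Configuration: t2g^4 e_g^2.
CFSE = 4(-0.4Δo) + 2(0.6Δo) = -1.6Δo + 1.2Δo = -0.4Δo.

-0.4 Δo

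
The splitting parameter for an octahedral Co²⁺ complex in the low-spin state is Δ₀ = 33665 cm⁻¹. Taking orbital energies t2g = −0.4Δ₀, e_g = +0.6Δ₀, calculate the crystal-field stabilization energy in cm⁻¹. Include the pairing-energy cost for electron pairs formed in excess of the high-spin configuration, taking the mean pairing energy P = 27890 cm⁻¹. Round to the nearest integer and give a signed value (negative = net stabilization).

-32707

Co²⁺: group 9, so d-count = 9 − 2 = 7.
The d⁷ electrons fill as t2g^6 e_g^1.
The orbital stabilization is -1.8Δ₀ = -1.8 × 33665 = -60597 cm⁻¹.
High-spin d⁷ would be t2g^5 e_g^2 with 2 pairs; low-spin has 3, so 1 excess pair costs +1P = +27890 cm⁻¹.
Combining: -60597 + 27890 = -32707 cm⁻¹.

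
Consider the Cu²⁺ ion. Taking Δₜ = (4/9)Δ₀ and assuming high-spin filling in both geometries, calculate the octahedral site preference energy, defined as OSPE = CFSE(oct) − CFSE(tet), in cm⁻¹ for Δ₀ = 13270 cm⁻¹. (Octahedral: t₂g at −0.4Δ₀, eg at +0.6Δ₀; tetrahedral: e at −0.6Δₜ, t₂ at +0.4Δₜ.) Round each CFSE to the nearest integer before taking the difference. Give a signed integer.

-5603

Cu is in group 11, so Cu²⁺ is d⁹ (11 − 2 = 9).
Octahedral high-spin t₂g⁶ eg³: CFSE = -0.6 × 13270 = -7962 cm⁻¹.
Tetrahedral e⁴ t₂⁵ gives -0.4Δₜ = -0.4 × (4/9) × 13270 = -2359 cm⁻¹.
OSPE = -7962 − (-2359) = -5603 cm⁻¹.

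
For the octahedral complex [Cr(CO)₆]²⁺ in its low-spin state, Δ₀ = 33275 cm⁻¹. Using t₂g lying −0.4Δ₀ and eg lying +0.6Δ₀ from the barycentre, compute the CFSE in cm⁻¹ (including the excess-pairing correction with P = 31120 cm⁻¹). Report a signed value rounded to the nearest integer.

-22120

CO is neutral, so the +2 overall charge sits on Cr: oxidation state +2.
Cr is in group 6, so Cr²⁺ is d⁴ (6 − 2 = 4).
The d⁴ electrons fill as t₂g⁴ eg⁰.
Orbital CFSE = 4(-0.4) + 0(0.6) = -1.6Δ₀ = -1.6 × 33275 = -53240 cm⁻¹.
High-spin d⁴ would be t₂g³ eg¹ with 0 pairs; low-spin has 1, so 1 excess pair costs +1P = +31120 cm⁻¹.
Overall CFSE = -53240 + 31120 = -22120 cm⁻¹.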